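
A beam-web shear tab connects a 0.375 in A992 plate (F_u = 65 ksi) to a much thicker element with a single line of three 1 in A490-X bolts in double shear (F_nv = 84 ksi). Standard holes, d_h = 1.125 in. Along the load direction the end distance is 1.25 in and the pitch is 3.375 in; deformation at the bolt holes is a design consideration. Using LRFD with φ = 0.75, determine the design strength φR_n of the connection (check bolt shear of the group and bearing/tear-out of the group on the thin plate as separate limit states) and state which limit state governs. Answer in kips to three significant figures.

Bolt shear: A_b = π·1²/4 = 0.7854 in²; R_n = 84 × 0.7854 × 3 × 2 = 395.8 kips → 0.75 × 395.8 = 297 kips.
Bearing (1.2 l_c t F_u ≤ 2.4 d t F_u): upper limit = 2.4·1·0.375·65 = 58.5 kips.
  Edge l_c = 1.25 − 1.125/2 = 0.6875 → r_n = 20.11 kips; interior l_c = 3.375 − 1.125 = 2.25 → r_n = 58.5 kips.
  R_n,bearing = 1·20.11 + 2·58.5 = 137.1 kips → 0.75 × 137.1 = 103 kips.
Bearing governs: 103 kips.

103 kips (bearing governs)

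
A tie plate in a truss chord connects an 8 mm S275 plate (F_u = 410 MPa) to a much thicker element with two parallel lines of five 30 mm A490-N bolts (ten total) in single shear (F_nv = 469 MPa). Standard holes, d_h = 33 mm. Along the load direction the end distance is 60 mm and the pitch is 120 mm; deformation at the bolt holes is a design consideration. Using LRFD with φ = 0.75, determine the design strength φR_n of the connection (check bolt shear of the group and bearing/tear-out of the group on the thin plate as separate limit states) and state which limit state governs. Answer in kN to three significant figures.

1670 kN (bearing governs)

Bolt shear: A_b = π·30²/4 = 706.9 mm²; R_n = 469 × 706.9 × 10 × 1 / 1000 = 3315 kN → 0.75 × 3315 = 2490 kN.
Bearing (1.2 l_c t F_u ≤ 2.4 d t F_u): upper limit = 2.4·30·8·410 / 1000 = 236.2 kN.
  Edge l_c = 60 − 33/2 = 43.5 → r_n = 171.2 kN; interior l_c = 120 − 33 = 87 → r_n = 236.2 kN.
  R_n,bearing = 2·171.2 + 8·236.2 = 2232 kN → 0.75 × 2232 = 1670 kN.
Bearing governs: 1670 kN.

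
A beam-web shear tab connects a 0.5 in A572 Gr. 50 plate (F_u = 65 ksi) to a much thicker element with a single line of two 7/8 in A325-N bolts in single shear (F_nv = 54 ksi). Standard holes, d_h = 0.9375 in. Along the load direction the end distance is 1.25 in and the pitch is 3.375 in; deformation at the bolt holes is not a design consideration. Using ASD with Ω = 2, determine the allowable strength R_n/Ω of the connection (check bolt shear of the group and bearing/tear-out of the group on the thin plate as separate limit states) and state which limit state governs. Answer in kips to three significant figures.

Bolt shear: A_b = π·0.875²/4 = 0.6013 in²; R_n = 54 × 0.6013 × 2 × 1 = 64.94 kips → 64.94 / 2 = 32.5 kips.
Bearing (1.5 l_c t F_u ≤ 3.0 d t F_u): upper limit = 3.0·0.875·0.5·65 = 85.31 kips.
  Edge l_c = 1.25 − 0.9375/2 = 0.7812 → r_n = 38.09 kips; interior l_c = 3.375 − 0.9375 = 2.438 → r_n = 85.31 kips.
  R_n,bearing = 1·38.09 + 1·85.31 = 123.4 kips → 123.4 / 2 = 61.7 kips.
Bolt shear governs: 32.5 kips.

32.5 kips (bolt shear governs)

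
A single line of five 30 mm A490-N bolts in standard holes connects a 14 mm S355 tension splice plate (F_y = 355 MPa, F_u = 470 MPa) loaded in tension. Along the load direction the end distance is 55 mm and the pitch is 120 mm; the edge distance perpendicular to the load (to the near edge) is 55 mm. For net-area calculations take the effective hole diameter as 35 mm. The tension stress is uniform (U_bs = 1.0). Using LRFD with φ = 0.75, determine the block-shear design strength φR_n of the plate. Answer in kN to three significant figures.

Shear plane L_v = 55 + 4·120 = 535 mm; A_gv = 535 × 14 = 7490 mm².
A_nv = (535 − 4.5·35) × 14 = 5285 mm².
A_nt = (55 − 0.5·35) × 14 = 525 mm².
0.6 F_u A_nv = 1490 kN; 0.6 F_y A_gv = 1595 kN → shear rupture governs the shear term.
R_n = 1490 + 1.0 × 470 × 525 / 1000 = 1737 kN.
Design strength φR_n = 0.75 × 1737 = 1300 kN.

1300 kN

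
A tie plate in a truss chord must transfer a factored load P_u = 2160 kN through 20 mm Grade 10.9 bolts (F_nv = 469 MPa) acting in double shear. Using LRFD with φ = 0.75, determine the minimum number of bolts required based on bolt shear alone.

A_b = π·20²/4 = 314.2 mm².
Per-bolt design strength φR_n = 0.75 × 469 × 314.2 × 2 / 1000 = 221 kN.
n ≥ 2160 / 221 = 9.773 → use 10 bolts.

10 bolts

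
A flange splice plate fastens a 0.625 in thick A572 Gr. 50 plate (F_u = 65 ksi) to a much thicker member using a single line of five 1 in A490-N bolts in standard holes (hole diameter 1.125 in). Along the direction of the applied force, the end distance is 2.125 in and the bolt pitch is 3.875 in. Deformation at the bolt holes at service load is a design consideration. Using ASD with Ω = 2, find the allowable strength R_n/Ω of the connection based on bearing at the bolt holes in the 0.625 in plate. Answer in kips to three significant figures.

Per bolt r_n = 1.2 l_c t F_u ≤ 2.4 d t F_u; upper limit = 2.4 × 1 × 0.625 × 65 = 97.5 kips.
Edge bolt: l_c = 2.125 − 1.125/2 = 1.562 in → 1.2 × 1.562 × 0.625 × 65 = 76.17 → r_n = 76.17 kips.
Interior bolts: l_c = 3.875 − 1.125 = 2.75 in → 1.2 × 2.75 × 0.625 × 65 = 134.1 → r_n = 97.5 kips.
R_n = 1 × 76.17 + 4 × 97.5 = 466.2 kips.
Allowable strength R_n/Ω = 466.2 / 2 = 233 kips.

233 kips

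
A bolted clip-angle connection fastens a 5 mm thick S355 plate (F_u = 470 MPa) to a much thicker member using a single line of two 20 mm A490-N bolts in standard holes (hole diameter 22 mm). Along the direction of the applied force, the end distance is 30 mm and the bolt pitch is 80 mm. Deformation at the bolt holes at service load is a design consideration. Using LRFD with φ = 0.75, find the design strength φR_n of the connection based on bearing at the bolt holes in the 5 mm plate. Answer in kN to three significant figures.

Per bolt r_n = 1.2 l_c t F_u ≤ 2.4 d t F_u; upper limit = 2.4 × 20 × 5 × 470 / 1000 = 112.8 kN.
Edge bolt: l_c = 30 − 22/2 = 19 mm → 1.2 × 19 × 5 × 470 / 1000 = 53.58 → r_n = 53.58 kN.
Interior bolts: l_c = 80 − 22 = 58 mm → 1.2 × 58 × 5 × 470 / 1000 = 163.6 → r_n = 112.8 kN.
R_n = 1 × 53.58 + 1 × 112.8 = 166.4 kN.
Design strength φR_n = 0.75 × 166.4 = 125 kN.

125 kN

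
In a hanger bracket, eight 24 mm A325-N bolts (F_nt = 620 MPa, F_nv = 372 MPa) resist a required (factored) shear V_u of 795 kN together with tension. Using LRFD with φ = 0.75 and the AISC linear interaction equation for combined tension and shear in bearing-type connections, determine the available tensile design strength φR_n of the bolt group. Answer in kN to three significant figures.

A_b = π·24²/4 = 452.4 mm²; f_rv = 795 × 1000 / (8 × 452.4) = 219.7 MPa.
F'_nt = 1.3 F_nt − (F_nt / φF_nv) f_rv = 1.3·620 − (620/(0.75·372))·219.7 = 317.9 MPa, capped at F_nt → F'_nt = 317.9 MPa.
R_n = F'_nt · A_b · n = 317.9 × 452.4 × 8 / 1000 = 1150 kN.
Design strength φR_n = 0.75 × 1150 = 863 kN.

863 kN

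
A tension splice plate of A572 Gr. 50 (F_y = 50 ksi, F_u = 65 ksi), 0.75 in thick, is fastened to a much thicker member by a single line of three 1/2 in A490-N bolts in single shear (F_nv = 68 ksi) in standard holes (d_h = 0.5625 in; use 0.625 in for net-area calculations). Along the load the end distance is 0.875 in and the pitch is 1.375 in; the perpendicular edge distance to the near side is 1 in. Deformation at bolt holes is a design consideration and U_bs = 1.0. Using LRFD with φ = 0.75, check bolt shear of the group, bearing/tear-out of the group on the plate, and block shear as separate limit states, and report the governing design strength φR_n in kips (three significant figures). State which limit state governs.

30 kips (bolt shear governs)

Bolt shear: A_b = π·0.5²/4 = 0.1963 in²; R_n = 68 × 0.1963 × 3 × 1 = 40.06 kips → 0.75 × 40.06 = 30 kips.
Bearing: edge l_c = 0.5938, r_n = 34.73 kips; interior l_c = 0.8125, r_n = 47.53 kips; R_n = 34.73 + 2·47.53 = 129.8 kips → 97.3 kips.
Block shear: A_gv = 2.719, A_nv = 1.547, A_nt = 0.5156 in²; R_n = min(0.6F_uA_nv, 0.6F_yA_gv) + U_bs·F_u·A_nt = 93.84 kips → 70.4 kips.
Bolt shear governs: 30 kips.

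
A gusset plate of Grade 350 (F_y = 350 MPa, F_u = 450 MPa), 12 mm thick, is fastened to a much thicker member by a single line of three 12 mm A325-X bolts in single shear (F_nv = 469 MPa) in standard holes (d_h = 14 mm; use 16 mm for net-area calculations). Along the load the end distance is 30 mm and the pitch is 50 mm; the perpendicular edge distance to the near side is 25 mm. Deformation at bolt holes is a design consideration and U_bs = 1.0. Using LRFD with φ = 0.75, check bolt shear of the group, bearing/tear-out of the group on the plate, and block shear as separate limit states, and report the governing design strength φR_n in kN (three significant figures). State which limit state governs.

Bolt shear: A_b = π·12²/4 = 113.1 mm²; R_n = 469 × 113.1 × 3 × 1 / 1000 = 159.1 kN → 0.75 × 159.1 = 119 kN.
Bearing: edge l_c = 23, r_n = 149 kN; interior l_c = 36, r_n = 155.5 kN; R_n = 149 + 2·155.5 = 460.1 kN → 345 kN.
Block shear: A_gv = 1560, A_nv = 1080, A_nt = 204 mm²; R_n = min(0.6F_uA_nv, 0.6F_yA_gv) + U_bs·F_u·A_nt = 383.4 kN → 288 kN.
Bolt shear governs: 119 kN.

119 kN (bolt shear governs)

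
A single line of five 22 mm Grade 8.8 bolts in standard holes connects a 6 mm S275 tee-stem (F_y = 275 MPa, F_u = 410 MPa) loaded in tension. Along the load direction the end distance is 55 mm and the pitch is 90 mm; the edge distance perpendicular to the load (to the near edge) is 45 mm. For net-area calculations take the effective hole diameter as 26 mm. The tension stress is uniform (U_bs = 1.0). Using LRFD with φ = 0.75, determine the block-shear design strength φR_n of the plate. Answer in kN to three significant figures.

367 kN

Shear plane L_v = 55 + 4·90 = 415 mm; A_gv = 415 × 6 = 2490 mm².
A_nv = (415 − 4.5·26) × 6 = 1788 mm².
A_nt = (45 − 0.5·26) × 6 = 192 mm².
0.6 F_u A_nv = 439.8 kN; 0.6 F_y A_gv = 410.9 kN → shear yielding governs the shear term.
R_n = 410.9 + 1.0 × 410 × 192 / 1000 = 489.6 kN.
Design strength φR_n = 0.75 × 489.6 = 367 kN.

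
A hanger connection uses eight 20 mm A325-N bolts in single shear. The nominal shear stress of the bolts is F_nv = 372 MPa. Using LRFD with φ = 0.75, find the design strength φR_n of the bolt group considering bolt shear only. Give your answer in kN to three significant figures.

A_b = π × 20² / 4 = 314.2 mm².
R_n = F_nv · A_b · n · n_s = 372 × 314.2 × 8 × 1 / 1000 = 934.9 kN.
Design strength φR_n = 0.75 × 934.9 = 701 kN.

701 kN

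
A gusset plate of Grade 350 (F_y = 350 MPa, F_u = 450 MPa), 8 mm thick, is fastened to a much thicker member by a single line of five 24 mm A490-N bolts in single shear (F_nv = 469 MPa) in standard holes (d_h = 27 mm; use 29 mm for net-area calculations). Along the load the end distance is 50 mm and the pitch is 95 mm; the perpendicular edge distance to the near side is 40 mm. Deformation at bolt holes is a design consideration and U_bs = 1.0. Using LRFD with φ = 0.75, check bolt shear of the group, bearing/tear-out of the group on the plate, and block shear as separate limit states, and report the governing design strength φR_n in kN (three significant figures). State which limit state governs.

554 kN (block shear governs)

Bolt shear: A_b = π·24²/4 = 452.4 mm²; R_n = 469 × 452.4 × 5 × 1 / 1000 = 1061 kN → 0.75 × 1061 = 796 kN.
Bearing: edge l_c = 36.5, r_n = 157.7 kN; interior l_c = 68, r_n = 207.4 kN; R_n = 157.7 + 4·207.4 = 987.1 kN → 740 kN.
Block shear: A_gv = 3440, A_nv = 2396, A_nt = 204 mm²; R_n = min(0.6F_uA_nv, 0.6F_yA_gv) + U_bs·F_u·A_nt = 738.7 kN → 554 kN.
Block shear governs: 554 kN.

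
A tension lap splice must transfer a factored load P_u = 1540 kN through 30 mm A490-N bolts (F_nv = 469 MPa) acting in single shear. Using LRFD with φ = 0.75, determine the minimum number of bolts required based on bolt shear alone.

A_b = π·30²/4 = 706.9 mm².
Per-bolt design strength φR_n = 0.75 × 469 × 706.9 × 1 / 1000 = 248.6 kN.
n ≥ 1540 / 248.6 = 6.194 → use 7 bolts.

7 bolts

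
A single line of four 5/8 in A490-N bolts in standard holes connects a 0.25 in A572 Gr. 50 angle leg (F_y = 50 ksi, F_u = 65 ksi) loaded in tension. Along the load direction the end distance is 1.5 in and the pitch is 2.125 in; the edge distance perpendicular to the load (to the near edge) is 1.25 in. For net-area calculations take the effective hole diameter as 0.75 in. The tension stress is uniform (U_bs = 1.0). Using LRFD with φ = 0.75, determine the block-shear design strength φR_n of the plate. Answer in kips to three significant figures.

Shear plane L_v = 1.5 + 3·2.125 = 7.875 in; A_gv = 7.875 × 0.25 = 1.969 in².
A_nv = (7.875 − 3.5·0.75) × 0.25 = 1.312 in².
A_nt = (1.25 − 0.5·0.75) × 0.25 = 0.2188 in².
0.6 F_u A_nv = 51.19 kips; 0.6 F_y A_gv = 59.06 kips → shear rupture governs the shear term.
R_n = 51.19 + 1.0 × 65 × 0.2188 = 65.41 kips.
Design strength φR_n = 0.75 × 65.41 = 49.1 kips.

49.1 kips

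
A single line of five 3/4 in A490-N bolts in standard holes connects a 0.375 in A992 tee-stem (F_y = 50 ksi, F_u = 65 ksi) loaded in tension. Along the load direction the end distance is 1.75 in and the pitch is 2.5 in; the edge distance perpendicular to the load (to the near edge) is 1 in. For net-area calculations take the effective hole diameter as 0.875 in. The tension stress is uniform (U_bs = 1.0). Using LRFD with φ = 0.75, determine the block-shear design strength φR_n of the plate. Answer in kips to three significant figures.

96 kips

Shear plane L_v = 1.75 + 4·2.5 = 11.75 in; A_gv = 11.75 × 0.375 = 4.406 in².
A_nv = (11.75 − 4.5·0.875) × 0.375 = 2.93 in².
A_nt = (1 − 0.5·0.875) × 0.375 = 0.2109 in².
0.6 F_u A_nv = 114.3 kips; 0.6 F_y A_gv = 132.2 kips → shear rupture governs the shear term.
R_n = 114.3 + 1.0 × 65 × 0.2109 = 128 kips.
Design strength φR_n = 0.75 × 128 = 96 kips.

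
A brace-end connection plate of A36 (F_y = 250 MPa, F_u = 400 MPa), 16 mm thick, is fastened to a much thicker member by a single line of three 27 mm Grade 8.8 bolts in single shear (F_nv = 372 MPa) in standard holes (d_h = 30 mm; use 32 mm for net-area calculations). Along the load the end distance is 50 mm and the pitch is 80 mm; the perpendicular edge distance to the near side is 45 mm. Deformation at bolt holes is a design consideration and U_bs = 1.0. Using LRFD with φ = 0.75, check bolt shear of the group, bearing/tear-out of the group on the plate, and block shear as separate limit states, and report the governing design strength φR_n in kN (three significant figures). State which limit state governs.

479 kN (bolt shear governs)

Bolt shear: A_b = π·27²/4 = 572.6 mm²; R_n = 372 × 572.6 × 3 × 1 / 1000 = 639 kN → 0.75 × 639 = 479 kN.
Bearing: edge l_c = 35, r_n = 268.8 kN; interior l_c = 50, r_n = 384 kN; R_n = 268.8 + 2·384 = 1037 kN → 778 kN.
Block shear: A_gv = 3360, A_nv = 2080, A_nt = 464 mm²; R_n = min(0.6F_uA_nv, 0.6F_yA_gv) + U_bs·F_u·A_nt = 684.8 kN → 514 kN.
Bolt shear governs: 479 kN.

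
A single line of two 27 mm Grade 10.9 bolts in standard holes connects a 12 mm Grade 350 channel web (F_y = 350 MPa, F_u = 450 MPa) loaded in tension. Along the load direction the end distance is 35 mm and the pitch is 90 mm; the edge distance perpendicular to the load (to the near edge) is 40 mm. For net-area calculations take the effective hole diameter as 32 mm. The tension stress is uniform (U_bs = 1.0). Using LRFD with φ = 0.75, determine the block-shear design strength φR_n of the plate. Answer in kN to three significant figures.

Shear plane L_v = 35 + 1·90 = 125 mm; A_gv = 125 × 12 = 1500 mm².
A_nv = (125 − 1.5·32) × 12 = 924 mm².
A_nt = (40 − 0.5·32) × 12 = 288 mm².
0.6 F_u A_nv = 249.5 kN; 0.6 F_y A_gv = 315 kN → shear rupture governs the shear term.
R_n = 249.5 + 1.0 × 450 × 288 / 1000 = 379.1 kN.
Design strength φR_n = 0.75 × 379.1 = 284 kN.

284 kN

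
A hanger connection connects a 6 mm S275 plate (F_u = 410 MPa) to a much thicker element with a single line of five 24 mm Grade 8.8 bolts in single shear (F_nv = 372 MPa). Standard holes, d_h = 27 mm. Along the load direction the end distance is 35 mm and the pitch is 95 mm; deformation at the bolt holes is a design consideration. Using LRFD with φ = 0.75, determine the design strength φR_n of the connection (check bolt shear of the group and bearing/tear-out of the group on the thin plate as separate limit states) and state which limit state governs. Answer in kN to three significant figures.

Bolt shear: A_b = π·24²/4 = 452.4 mm²; R_n = 372 × 452.4 × 5 × 1 / 1000 = 841.4 kN → 0.75 × 841.4 = 631 kN.
Bearing (1.2 l_c t F_u ≤ 2.4 d t F_u): upper limit = 2.4·24·6·410 / 1000 = 141.7 kN.
  Edge l_c = 35 − 27/2 = 21.5 → r_n = 63.47 kN; interior l_c = 95 − 27 = 68 → r_n = 141.7 kN.
  R_n,bearing = 1·63.47 + 4·141.7 = 630.3 kN → 0.75 × 630.3 = 473 kN.
Bearing governs: 473 kN.

473 kN (bearing governs)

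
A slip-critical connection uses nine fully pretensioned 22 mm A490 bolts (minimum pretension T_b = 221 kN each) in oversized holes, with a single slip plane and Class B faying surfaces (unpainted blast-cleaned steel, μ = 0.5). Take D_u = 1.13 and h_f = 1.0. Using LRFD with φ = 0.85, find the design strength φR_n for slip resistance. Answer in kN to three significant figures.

R_n = μ · D_u · h_f · T_b · n_s · n_b = 0.5 × 1.13 × 1.0 × 221 × 1 × 9 = 1124 kN.
Design strength φR_n = 0.85 × 1124 = 955 kN.

955 kN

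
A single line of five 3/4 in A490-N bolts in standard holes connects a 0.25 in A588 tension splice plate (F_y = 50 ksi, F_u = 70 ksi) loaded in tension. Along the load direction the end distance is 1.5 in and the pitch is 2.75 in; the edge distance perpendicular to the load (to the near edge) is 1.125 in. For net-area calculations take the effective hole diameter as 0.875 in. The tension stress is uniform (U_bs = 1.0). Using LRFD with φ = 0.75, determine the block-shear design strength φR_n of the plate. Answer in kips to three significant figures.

76.5 kips

Shear plane L_v = 1.5 + 4·2.75 = 12.5 in; A_gv = 12.5 × 0.25 = 3.125 in².
A_nv = (12.5 − 4.5·0.875) × 0.25 = 2.141 in².
A_nt = (1.125 − 0.5·0.875) × 0.25 = 0.1719 in².
0.6 F_u A_nv = 89.91 kips; 0.6 F_y A_gv = 93.75 kips → shear rupture governs the shear term.
R_n = 89.91 + 1.0 × 70 × 0.1719 = 101.9 kips.
Design strength φR_n = 0.75 × 101.9 = 76.5 kips.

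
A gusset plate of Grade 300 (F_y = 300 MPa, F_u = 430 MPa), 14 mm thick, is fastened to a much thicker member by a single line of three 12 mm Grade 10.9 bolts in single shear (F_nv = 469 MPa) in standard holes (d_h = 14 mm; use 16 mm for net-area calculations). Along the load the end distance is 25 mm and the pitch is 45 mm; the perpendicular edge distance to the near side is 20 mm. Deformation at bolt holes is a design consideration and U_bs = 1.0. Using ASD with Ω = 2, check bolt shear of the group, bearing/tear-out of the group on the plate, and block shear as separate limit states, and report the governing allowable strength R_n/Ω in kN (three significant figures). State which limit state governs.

Bolt shear: A_b = π·12²/4 = 113.1 mm²; R_n = 469 × 113.1 × 3 × 1 / 1000 = 159.1 kN → 159.1 / 2 = 79.6 kN.
Bearing: edge l_c = 18, r_n = 130 kN; interior l_c = 31, r_n = 173.4 kN; R_n = 130 + 2·173.4 = 476.8 kN → 238 kN.
Block shear: A_gv = 1610, A_nv = 1050, A_nt = 168 mm²; R_n = min(0.6F_uA_nv, 0.6F_yA_gv) + U_bs·F_u·A_nt = 343.1 kN → 172 kN.
Bolt shear governs: 79.6 kN.

79.6 kN (bolt shear governs)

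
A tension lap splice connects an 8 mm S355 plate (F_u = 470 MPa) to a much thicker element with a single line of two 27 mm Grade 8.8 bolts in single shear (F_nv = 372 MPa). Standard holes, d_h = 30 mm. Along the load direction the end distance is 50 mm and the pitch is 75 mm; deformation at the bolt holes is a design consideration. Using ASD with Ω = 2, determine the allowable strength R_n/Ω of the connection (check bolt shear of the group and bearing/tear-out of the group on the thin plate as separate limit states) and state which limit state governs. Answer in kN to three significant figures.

180 kN (bearing governs)

Bolt shear: A_b = π·27²/4 = 572.6 mm²; R_n = 372 × 572.6 × 2 × 1 / 1000 = 426 kN → 426 / 2 = 213 kN.
Bearing (1.2 l_c t F_u ≤ 2.4 d t F_u): upper limit = 2.4·27·8·470 / 1000 = 243.6 kN.
  Edge l_c = 50 − 30/2 = 35 → r_n = 157.9 kN; interior l_c = 75 − 30 = 45 → r_n = 203 kN.
  R_n,bearing = 1·157.9 + 1·203 = 361 kN → 361 / 2 = 180 kN.
Bearing governs: 180 kN.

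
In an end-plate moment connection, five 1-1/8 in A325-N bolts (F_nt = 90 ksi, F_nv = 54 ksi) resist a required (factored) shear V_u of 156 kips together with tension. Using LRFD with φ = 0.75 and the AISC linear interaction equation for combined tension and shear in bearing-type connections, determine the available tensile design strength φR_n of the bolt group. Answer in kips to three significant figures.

A_b = π·1.125²/4 = 0.994 in²; f_rv = 156 / (5 × 0.994) = 31.39 ksi.
F'_nt = 1.3 F_nt − (F_nt / φF_nv) f_rv = 1.3·90 − (90/(0.75·54))·31.39 = 47.25 ksi, capped at F_nt → F'_nt = 47.25 ksi.
R_n = F'_nt · A_b · n = 47.25 × 0.994 × 5 = 234.8 kips.
Design strength φR_n = 0.75 × 234.8 = 176 kips.

176 kips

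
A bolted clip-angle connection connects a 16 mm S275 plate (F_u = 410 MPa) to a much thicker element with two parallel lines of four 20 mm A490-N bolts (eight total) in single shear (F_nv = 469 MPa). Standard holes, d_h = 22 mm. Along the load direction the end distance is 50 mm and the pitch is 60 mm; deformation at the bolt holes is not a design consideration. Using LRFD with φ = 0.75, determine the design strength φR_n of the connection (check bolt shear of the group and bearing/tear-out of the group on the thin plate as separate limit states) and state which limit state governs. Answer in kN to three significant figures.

884 kN (bolt shear governs)

Bolt shear: A_b = π·20²/4 = 314.2 mm²; R_n = 469 × 314.2 × 8 × 1 / 1000 = 1179 kN → 0.75 × 1179 = 884 kN.
Bearing (1.5 l_c t F_u ≤ 3.0 d t F_u): upper limit = 3.0·20·16·410 / 1000 = 393.6 kN.
  Edge l_c = 50 − 22/2 = 39 → r_n = 383.8 kN; interior l_c = 60 − 22 = 38 → r_n = 373.9 kN.
  R_n,bearing = 2·383.8 + 6·373.9 = 3011 kN → 0.75 × 3011 = 2260 kN.
Bolt shear governs: 884 kN.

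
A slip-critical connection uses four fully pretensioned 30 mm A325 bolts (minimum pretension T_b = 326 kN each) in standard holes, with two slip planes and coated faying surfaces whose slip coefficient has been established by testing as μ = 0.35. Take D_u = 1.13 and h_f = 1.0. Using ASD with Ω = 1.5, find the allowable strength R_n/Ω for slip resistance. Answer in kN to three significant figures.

688 kN

R_n = μ · D_u · h_f · T_b · n_s · n_b = 0.35 × 1.13 × 1.0 × 326 × 2 × 4 = 1031 kN.
Allowable strength R_n/Ω = 1031 / 1.5 = 688 kN.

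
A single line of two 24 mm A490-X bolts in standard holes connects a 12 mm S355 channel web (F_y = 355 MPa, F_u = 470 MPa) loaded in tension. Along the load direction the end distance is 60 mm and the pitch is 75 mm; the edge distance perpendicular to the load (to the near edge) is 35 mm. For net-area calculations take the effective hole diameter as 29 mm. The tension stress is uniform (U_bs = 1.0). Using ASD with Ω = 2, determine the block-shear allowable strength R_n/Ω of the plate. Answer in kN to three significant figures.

Shear plane L_v = 60 + 1·75 = 135 mm; A_gv = 135 × 12 = 1620 mm².
A_nv = (135 − 1.5·29) × 12 = 1098 mm².
A_nt = (35 − 0.5·29) × 12 = 246 mm².
0.6 F_u A_nv = 309.6 kN; 0.6 F_y A_gv = 345.1 kN → shear rupture governs the shear term.
R_n = 309.6 + 1.0 × 470 × 246 / 1000 = 425.3 kN.
Allowable strength R_n/Ω = 425.3 / 2 = 213 kN.

213 kN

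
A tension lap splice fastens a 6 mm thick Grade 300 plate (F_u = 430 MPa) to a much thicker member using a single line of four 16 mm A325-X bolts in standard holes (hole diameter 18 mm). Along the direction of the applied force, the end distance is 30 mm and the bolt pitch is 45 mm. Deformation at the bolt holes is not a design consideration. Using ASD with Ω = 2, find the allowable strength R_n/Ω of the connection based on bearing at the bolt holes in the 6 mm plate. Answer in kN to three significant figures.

Per bolt r_n = 1.5 l_c t F_u ≤ 3.0 d t F_u; upper limit = 3.0 × 16 × 6 × 430 / 1000 = 123.8 kN.
Edge bolt: l_c = 30 − 18/2 = 21 mm → 1.5 × 21 × 6 × 430 / 1000 = 81.27 → r_n = 81.27 kN.
Interior bolts: l_c = 45 − 18 = 27 mm → 1.5 × 27 × 6 × 430 / 1000 = 104.5 → r_n = 104.5 kN.
R_n = 1 × 81.27 + 3 × 104.5 = 394.7 kN.
Allowable strength R_n/Ω = 394.7 / 2 = 197 kN.

197 kN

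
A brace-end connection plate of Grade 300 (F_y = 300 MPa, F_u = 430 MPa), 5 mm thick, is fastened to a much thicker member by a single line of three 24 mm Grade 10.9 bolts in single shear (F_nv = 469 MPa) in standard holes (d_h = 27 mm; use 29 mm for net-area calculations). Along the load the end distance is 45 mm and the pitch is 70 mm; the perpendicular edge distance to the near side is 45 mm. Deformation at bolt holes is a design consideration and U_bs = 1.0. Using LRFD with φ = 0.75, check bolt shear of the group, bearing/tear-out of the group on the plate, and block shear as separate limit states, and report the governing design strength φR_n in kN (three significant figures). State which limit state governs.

158 kN (block shear governs)

Bolt shear: A_b = π·24²/4 = 452.4 mm²; R_n = 469 × 452.4 × 3 × 1 / 1000 = 636.5 kN → 0.75 × 636.5 = 477 kN.
Bearing: edge l_c = 31.5, r_n = 81.27 kN; interior l_c = 43, r_n = 110.9 kN; R_n = 81.27 + 2·110.9 = 303.1 kN → 227 kN.
Block shear: A_gv = 925, A_nv = 562.5, A_nt = 152.5 mm²; R_n = min(0.6F_uA_nv, 0.6F_yA_gv) + U_bs·F_u·A_nt = 210.7 kN → 158 kN.
Block shear governs: 158 kN.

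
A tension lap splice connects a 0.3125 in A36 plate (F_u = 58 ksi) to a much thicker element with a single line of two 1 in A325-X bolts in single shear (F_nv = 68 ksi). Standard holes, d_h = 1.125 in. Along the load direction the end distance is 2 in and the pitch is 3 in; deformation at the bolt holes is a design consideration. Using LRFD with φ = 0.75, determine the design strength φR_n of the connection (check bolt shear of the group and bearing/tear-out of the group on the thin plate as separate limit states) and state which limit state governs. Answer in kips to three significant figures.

Bolt shear: A_b = π·1²/4 = 0.7854 in²; R_n = 68 × 0.7854 × 2 × 1 = 106.8 kips → 0.75 × 106.8 = 80.1 kips.
Bearing (1.2 l_c t F_u ≤ 2.4 d t F_u): upper limit = 2.4·1·0.3125·58 = 43.5 kips.
  Edge l_c = 2 − 1.125/2 = 1.438 → r_n = 31.27 kips; interior l_c = 3 − 1.125 = 1.875 → r_n = 40.78 kips.
  R_n,bearing = 1·31.27 + 1·40.78 = 72.05 kips → 0.75 × 72.05 = 54 kips.
Bearing governs: 54 kips.

54 kips (bearing governs)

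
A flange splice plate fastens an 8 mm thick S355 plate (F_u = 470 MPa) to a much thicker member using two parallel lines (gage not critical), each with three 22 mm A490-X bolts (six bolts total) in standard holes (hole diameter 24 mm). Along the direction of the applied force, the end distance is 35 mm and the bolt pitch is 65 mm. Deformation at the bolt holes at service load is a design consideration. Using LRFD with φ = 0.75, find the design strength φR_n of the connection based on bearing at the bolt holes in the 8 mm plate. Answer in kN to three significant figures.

Per bolt r_n = 1.2 l_c t F_u ≤ 2.4 d t F_u; upper limit = 2.4 × 22 × 8 × 470 / 1000 = 198.5 kN.
Edge bolt: l_c = 35 − 24/2 = 23 mm → 1.2 × 23 × 8 × 470 / 1000 = 103.8 → r_n = 103.8 kN.
Interior bolts: l_c = 65 − 24 = 41 mm → 1.2 × 41 × 8 × 470 / 1000 = 185 → r_n = 185 kN.
R_n = 2 × 103.8 + 4 × 185 = 947.5 kN.
Design strength φR_n = 0.75 × 947.5 = 711 kN.

711 kN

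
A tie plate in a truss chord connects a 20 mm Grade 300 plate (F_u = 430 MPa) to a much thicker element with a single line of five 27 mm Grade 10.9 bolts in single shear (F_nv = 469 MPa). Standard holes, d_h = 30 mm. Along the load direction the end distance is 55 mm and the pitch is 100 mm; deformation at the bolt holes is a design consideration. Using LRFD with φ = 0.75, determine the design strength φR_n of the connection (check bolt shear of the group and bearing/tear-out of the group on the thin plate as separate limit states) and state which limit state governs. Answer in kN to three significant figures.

1010 kN (bolt shear governs)

Bolt shear: A_b = π·27²/4 = 572.6 mm²; R_n = 469 × 572.6 × 5 × 1 / 1000 = 1343 kN → 0.75 × 1343 = 1010 kN.
Bearing (1.2 l_c t F_u ≤ 2.4 d t F_u): upper limit = 2.4·27·20·430 / 1000 = 557.3 kN.
  Edge l_c = 55 − 30/2 = 40 → r_n = 412.8 kN; interior l_c = 100 − 30 = 70 → r_n = 557.3 kN.
  R_n,bearing = 1·412.8 + 4·557.3 = 2642 kN → 0.75 × 2642 = 1980 kN.
Bolt shear governs: 1010 kN.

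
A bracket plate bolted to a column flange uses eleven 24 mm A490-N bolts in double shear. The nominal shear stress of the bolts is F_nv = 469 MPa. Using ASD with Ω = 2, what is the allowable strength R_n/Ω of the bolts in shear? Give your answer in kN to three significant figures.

A_b = π × 24² / 4 = 452.4 mm².
R_n = F_nv · A_b · n · n_s = 469 × 452.4 × 11 × 2 / 1000 = 4668 kN.
Allowable strength R_n/Ω = 4668 / 2 = 2330 kN.

2330 kN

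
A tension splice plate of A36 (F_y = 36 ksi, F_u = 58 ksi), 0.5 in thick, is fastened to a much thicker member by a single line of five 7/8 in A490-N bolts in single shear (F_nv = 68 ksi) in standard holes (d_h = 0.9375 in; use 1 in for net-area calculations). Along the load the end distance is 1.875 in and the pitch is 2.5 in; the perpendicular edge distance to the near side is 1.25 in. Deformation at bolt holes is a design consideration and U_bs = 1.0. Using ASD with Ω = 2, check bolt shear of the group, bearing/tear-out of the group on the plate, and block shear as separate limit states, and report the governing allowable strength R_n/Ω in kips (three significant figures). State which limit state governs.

Bolt shear: A_b = π·0.875²/4 = 0.6013 in²; R_n = 68 × 0.6013 × 5 × 1 = 204.4 kips → 204.4 / 2 = 102 kips.
Bearing: edge l_c = 1.406, r_n = 48.94 kips; interior l_c = 1.562, r_n = 54.38 kips; R_n = 48.94 + 4·54.38 = 266.4 kips → 133 kips.
Block shear: A_gv = 5.938, A_nv = 3.688, A_nt = 0.375 in²; R_n = min(0.6F_uA_nv, 0.6F_yA_gv) + U_bs·F_u·A_nt = 150 kips → 75 kips.
Block shear governs: 75 kips.

75 kips (block shear governs)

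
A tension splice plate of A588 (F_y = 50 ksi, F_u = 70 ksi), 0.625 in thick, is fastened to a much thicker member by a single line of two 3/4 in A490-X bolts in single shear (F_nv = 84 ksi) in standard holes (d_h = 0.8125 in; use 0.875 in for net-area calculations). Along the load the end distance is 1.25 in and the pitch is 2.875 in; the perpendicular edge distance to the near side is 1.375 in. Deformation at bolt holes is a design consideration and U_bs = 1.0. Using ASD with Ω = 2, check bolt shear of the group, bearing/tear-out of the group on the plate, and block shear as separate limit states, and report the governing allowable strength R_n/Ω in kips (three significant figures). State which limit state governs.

37.1 kips (bolt shear governs)

Bolt shear: A_b = π·0.75²/4 = 0.4418 in²; R_n = 84 × 0.4418 × 2 × 1 = 74.22 kips → 74.22 / 2 = 37.1 kips.
Bearing: edge l_c = 0.8438, r_n = 44.3 kips; interior l_c = 2.062, r_n = 78.75 kips; R_n = 44.3 + 1·78.75 = 123 kips → 61.5 kips.
Block shear: A_gv = 2.578, A_nv = 1.758, A_nt = 0.5859 in²; R_n = min(0.6F_uA_nv, 0.6F_yA_gv) + U_bs·F_u·A_nt = 114.8 kips → 57.4 kips.
Bolt shear governs: 37.1 kips.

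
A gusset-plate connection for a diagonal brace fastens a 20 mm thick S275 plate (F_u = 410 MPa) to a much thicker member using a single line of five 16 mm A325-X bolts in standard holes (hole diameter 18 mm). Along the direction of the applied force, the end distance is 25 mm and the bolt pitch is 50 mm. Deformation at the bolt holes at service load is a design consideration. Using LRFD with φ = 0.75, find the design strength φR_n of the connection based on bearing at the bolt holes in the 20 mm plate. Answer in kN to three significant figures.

Per bolt r_n = 1.2 l_c t F_u ≤ 2.4 d t F_u; upper limit = 2.4 × 16 × 20 × 410 / 1000 = 314.9 kN.
Edge bolt: l_c = 25 − 18/2 = 16 mm → 1.2 × 16 × 20 × 410 / 1000 = 157.4 → r_n = 157.4 kN.
Interior bolts: l_c = 50 − 18 = 32 mm → 1.2 × 32 × 20 × 410 / 1000 = 314.9 → r_n = 314.9 kN.
R_n = 1 × 157.4 + 4 × 314.9 = 1417 kN.
Design strength φR_n = 0.75 × 1417 = 1060 kN.

1060 kN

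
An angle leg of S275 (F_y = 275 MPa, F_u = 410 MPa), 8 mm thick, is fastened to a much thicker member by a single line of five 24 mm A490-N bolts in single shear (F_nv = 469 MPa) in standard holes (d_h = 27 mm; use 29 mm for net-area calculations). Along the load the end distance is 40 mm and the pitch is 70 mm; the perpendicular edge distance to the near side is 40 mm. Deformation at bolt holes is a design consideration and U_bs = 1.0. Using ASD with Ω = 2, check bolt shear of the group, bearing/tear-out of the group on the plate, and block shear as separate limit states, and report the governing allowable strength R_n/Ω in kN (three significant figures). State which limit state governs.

228 kN (block shear governs)

Bolt shear: A_b = π·24²/4 = 452.4 mm²; R_n = 469 × 452.4 × 5 × 1 / 1000 = 1061 kN → 1061 / 2 = 530 kN.
Bearing: edge l_c = 26.5, r_n = 104.3 kN; interior l_c = 43, r_n = 169.2 kN; R_n = 104.3 + 4·169.2 = 781.3 kN → 391 kN.
Block shear: A_gv = 2560, A_nv = 1516, A_nt = 204 mm²; R_n = min(0.6F_uA_nv, 0.6F_yA_gv) + U_bs·F_u·A_nt = 456.6 kN → 228 kN.
Block shear governs: 228 kN.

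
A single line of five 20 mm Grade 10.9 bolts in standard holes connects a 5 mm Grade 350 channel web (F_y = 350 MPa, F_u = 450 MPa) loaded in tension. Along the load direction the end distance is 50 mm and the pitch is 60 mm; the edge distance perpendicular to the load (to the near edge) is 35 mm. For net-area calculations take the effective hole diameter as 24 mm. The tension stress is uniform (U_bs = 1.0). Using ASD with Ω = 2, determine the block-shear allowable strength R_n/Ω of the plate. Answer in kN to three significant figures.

Shear plane L_v = 50 + 4·60 = 290 mm; A_gv = 290 × 5 = 1450 mm².
A_nv = (290 − 4.5·24) × 5 = 910 mm².
A_nt = (35 − 0.5·24) × 5 = 115 mm².
0.6 F_u A_nv = 245.7 kN; 0.6 F_y A_gv = 304.5 kN → shear rupture governs the shear term.
R_n = 245.7 + 1.0 × 450 × 115 / 1000 = 297.5 kN.
Allowable strength R_n/Ω = 297.5 / 2 = 149 kN.

149 kN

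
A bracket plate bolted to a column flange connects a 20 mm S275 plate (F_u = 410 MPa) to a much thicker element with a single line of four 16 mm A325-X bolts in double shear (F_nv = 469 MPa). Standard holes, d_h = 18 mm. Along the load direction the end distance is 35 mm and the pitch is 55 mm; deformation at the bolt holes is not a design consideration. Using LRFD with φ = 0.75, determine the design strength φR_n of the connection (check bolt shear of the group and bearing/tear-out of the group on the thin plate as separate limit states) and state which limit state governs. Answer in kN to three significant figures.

566 kN (bolt shear governs)

Bolt shear: A_b = π·16²/4 = 201.1 mm²; R_n = 469 × 201.1 × 4 × 2 / 1000 = 754.4 kN → 0.75 × 754.4 = 566 kN.
Bearing (1.5 l_c t F_u ≤ 3.0 d t F_u): upper limit = 3.0·16·20·410 / 1000 = 393.6 kN.
  Edge l_c = 35 − 18/2 = 26 → r_n = 319.8 kN; interior l_c = 55 − 18 = 37 → r_n = 393.6 kN.
  R_n,bearing = 1·319.8 + 3·393.6 = 1501 kN → 0.75 × 1501 = 1130 kN.
Bolt shear governs: 566 kN.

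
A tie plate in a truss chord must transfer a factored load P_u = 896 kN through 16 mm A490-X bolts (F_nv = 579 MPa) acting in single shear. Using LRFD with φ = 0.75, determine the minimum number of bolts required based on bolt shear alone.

A_b = π·16²/4 = 201.1 mm².
Per-bolt design strength φR_n = 0.75 × 579 × 201.1 × 1 / 1000 = 87.31 kN.
n ≥ 896 / 87.31 = 10.26 → use 11 bolts.

11 bolts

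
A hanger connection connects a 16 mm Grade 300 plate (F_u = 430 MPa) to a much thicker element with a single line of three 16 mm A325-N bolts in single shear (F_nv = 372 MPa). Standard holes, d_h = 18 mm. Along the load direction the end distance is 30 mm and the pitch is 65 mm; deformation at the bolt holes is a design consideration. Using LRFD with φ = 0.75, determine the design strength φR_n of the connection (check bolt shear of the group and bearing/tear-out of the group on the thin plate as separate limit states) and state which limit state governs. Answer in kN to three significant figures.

168 kN (bolt shear governs)

Bolt shear: A_b = π·16²/4 = 201.1 mm²; R_n = 372 × 201.1 × 3 × 1 / 1000 = 224.4 kN → 0.75 × 224.4 = 168 kN.
Bearing (1.2 l_c t F_u ≤ 2.4 d t F_u): upper limit = 2.4·16·16·430 / 1000 = 264.2 kN.
  Edge l_c = 30 − 18/2 = 21 → r_n = 173.4 kN; interior l_c = 65 − 18 = 47 → r_n = 264.2 kN.
  R_n,bearing = 1·173.4 + 2·264.2 = 701.8 kN → 0.75 × 701.8 = 526 kN.
Bolt shear governs: 168 kN.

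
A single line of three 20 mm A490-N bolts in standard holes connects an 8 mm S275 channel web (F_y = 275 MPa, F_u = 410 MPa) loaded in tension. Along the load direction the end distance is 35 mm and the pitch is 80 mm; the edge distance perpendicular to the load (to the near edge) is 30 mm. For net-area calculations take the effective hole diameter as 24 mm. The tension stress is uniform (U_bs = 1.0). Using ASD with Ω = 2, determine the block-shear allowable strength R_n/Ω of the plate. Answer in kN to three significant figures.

158 kN

Shear plane L_v = 35 + 2·80 = 195 mm; A_gv = 195 × 8 = 1560 mm².
A_nv = (195 − 2.5·24) × 8 = 1080 mm².
A_nt = (30 − 0.5·24) × 8 = 144 mm².
0.6 F_u A_nv = 265.7 kN; 0.6 F_y A_gv = 257.4 kN → shear yielding governs the shear term.
R_n = 257.4 + 1.0 × 410 × 144 / 1000 = 316.4 kN.
Allowable strength R_n/Ω = 316.4 / 2 = 158 kN.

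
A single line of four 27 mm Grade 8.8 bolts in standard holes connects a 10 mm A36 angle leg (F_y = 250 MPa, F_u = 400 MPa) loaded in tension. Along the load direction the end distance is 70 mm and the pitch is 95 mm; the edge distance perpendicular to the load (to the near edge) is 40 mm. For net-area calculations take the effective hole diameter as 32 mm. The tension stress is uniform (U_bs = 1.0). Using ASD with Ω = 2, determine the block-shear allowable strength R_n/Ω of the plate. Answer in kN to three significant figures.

Shear plane L_v = 70 + 3·95 = 355 mm; A_gv = 355 × 10 = 3550 mm².
A_nv = (355 − 3.5·32) × 10 = 2430 mm².
A_nt = (40 − 0.5·32) × 10 = 240 mm².
0.6 F_u A_nv = 583.2 kN; 0.6 F_y A_gv = 532.5 kN → shear yielding governs the shear term.
R_n = 532.5 + 1.0 × 400 × 240 / 1000 = 628.5 kN.
Allowable strength R_n/Ω = 628.5 / 2 = 314 kN.

314 kN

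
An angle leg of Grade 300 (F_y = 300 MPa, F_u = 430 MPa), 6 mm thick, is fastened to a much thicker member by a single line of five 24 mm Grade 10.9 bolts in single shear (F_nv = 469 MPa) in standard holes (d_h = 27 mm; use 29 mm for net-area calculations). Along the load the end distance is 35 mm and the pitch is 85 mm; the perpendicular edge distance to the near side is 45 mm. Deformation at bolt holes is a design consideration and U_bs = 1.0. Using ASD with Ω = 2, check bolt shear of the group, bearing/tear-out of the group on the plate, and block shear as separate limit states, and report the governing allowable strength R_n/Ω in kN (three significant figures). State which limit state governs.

Bolt shear: A_b = π·24²/4 = 452.4 mm²; R_n = 469 × 452.4 × 5 × 1 / 1000 = 1061 kN → 1061 / 2 = 530 kN.
Bearing: edge l_c = 21.5, r_n = 66.56 kN; interior l_c = 58, r_n = 148.6 kN; R_n = 66.56 + 4·148.6 = 661 kN → 330 kN.
Block shear: A_gv = 2250, A_nv = 1467, A_nt = 183 mm²; R_n = min(0.6F_uA_nv, 0.6F_yA_gv) + U_bs·F_u·A_nt = 457.2 kN → 229 kN.
Block shear governs: 229 kN.

229 kN (block shear governs)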